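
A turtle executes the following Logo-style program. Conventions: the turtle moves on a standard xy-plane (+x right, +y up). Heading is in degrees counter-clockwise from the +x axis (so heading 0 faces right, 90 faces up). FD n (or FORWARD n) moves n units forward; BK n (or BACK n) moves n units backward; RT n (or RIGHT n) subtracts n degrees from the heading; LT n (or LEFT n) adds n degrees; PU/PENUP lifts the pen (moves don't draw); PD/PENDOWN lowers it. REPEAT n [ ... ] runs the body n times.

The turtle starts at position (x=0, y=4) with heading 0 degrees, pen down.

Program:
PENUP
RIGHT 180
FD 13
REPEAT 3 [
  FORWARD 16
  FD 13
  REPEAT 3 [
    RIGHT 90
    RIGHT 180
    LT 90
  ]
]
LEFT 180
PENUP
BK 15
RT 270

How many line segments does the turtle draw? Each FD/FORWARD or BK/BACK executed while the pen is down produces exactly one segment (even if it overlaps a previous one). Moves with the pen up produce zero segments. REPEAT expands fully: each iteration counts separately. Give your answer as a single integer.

Executing turtle program step by step:
Start: pos=(0,4), heading=0, pen down
PU: pen up
RT 180: heading 0 -> 180
FD 13: (0,4) -> (-13,4) [heading=180, move]
REPEAT 3 [
  -- iteration 1/3 --
  FD 16: (-13,4) -> (-29,4) [heading=180, move]
  FD 13: (-29,4) -> (-42,4) [heading=180, move]
  REPEAT 3 [
    -- iteration 1/3 --
    RT 90: heading 180 -> 90
    RT 180: heading 90 -> 270
    LT 90: heading 270 -> 0
    -- iteration 2/3 --
    RT 90: heading 0 -> 270
    RT 180: heading 270 -> 90
    LT 90: heading 90 -> 180
    -- iteration 3/3 --
    RT 90: heading 180 -> 90
    RT 180: heading 90 -> 270
    LT 90: heading 270 -> 0
  ]
  -- iteration 2/3 --
  FD 16: (-42,4) -> (-26,4) [heading=0, move]
  FD 13: (-26,4) -> (-13,4) [heading=0, move]
  REPEAT 3 [
    -- iteration 1/3 --
    RT 90: heading 0 -> 270
    RT 180: heading 270 -> 90
    LT 90: heading 90 -> 180
    -- iteration 2/3 --
    RT 90: heading 180 -> 90
    RT 180: heading 90 -> 270
    LT 90: heading 270 -> 0
    -- iteration 3/3 --
    RT 90: heading 0 -> 270
    RT 180: heading 270 -> 90
    LT 90: heading 90 -> 180
  ]
  -- iteration 3/3 --
  FD 16: (-13,4) -> (-29,4) [heading=180, move]
  FD 13: (-29,4) -> (-42,4) [heading=180, move]
  REPEAT 3 [
    -- iteration 1/3 --
    RT 90: heading 180 -> 90
    RT 180: heading 90 -> 270
    LT 90: heading 270 -> 0
    -- iteration 2/3 --
    RT 90: heading 0 -> 270
    RT 180: heading 270 -> 90
    LT 90: heading 90 -> 180
    -- iteration 3/3 --
    RT 90: heading 180 -> 90
    RT 180: heading 90 -> 270
    LT 90: heading 270 -> 0
  ]
]
LT 180: heading 0 -> 180
PU: pen up
BK 15: (-42,4) -> (-27,4) [heading=180, move]
RT 270: heading 180 -> 270
Final: pos=(-27,4), heading=270, 0 segment(s) drawn
Segments drawn: 0

Answer: 0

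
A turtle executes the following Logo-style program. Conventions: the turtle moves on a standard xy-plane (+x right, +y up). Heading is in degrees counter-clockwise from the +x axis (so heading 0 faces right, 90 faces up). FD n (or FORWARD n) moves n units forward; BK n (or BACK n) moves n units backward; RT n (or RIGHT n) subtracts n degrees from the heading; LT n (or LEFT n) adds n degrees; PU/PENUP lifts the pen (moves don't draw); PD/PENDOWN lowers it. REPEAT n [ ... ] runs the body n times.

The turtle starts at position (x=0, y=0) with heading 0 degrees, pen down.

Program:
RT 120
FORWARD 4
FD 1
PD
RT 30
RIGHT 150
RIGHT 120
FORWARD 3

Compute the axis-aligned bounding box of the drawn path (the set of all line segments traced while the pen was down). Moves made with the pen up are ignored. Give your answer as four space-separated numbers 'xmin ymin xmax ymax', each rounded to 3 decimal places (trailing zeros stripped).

Answer: -2.5 -6.928 0 0

Derivation:
Executing turtle program step by step:
Start: pos=(0,0), heading=0, pen down
RT 120: heading 0 -> 240
FD 4: (0,0) -> (-2,-3.464) [heading=240, draw]
FD 1: (-2,-3.464) -> (-2.5,-4.33) [heading=240, draw]
PD: pen down
RT 30: heading 240 -> 210
RT 150: heading 210 -> 60
RT 120: heading 60 -> 300
FD 3: (-2.5,-4.33) -> (-1,-6.928) [heading=300, draw]
Final: pos=(-1,-6.928), heading=300, 3 segment(s) drawn

Segment endpoints: x in {-2.5, -2, -1, 0}, y in {-6.928, -4.33, -3.464, 0}
xmin=-2.5, ymin=-6.928, xmax=0, ymax=0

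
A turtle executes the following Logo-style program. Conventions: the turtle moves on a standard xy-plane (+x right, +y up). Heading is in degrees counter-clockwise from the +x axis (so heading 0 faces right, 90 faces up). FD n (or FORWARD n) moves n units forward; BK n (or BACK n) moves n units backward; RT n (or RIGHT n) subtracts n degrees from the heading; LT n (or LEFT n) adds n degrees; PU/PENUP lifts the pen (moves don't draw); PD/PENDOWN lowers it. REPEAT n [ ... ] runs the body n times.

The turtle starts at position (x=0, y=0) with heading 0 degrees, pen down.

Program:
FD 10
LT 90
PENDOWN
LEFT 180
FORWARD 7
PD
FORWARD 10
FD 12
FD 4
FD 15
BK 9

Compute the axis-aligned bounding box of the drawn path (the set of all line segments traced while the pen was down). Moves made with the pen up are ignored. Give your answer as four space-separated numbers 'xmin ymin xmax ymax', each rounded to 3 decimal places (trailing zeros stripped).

Executing turtle program step by step:
Start: pos=(0,0), heading=0, pen down
FD 10: (0,0) -> (10,0) [heading=0, draw]
LT 90: heading 0 -> 90
PD: pen down
LT 180: heading 90 -> 270
FD 7: (10,0) -> (10,-7) [heading=270, draw]
PD: pen down
FD 10: (10,-7) -> (10,-17) [heading=270, draw]
FD 12: (10,-17) -> (10,-29) [heading=270, draw]
FD 4: (10,-29) -> (10,-33) [heading=270, draw]
FD 15: (10,-33) -> (10,-48) [heading=270, draw]
BK 9: (10,-48) -> (10,-39) [heading=270, draw]
Final: pos=(10,-39), heading=270, 7 segment(s) drawn

Segment endpoints: x in {0, 10, 10, 10, 10, 10, 10}, y in {-48, -39, -33, -29, -17, -7, 0}
xmin=0, ymin=-48, xmax=10, ymax=0

Answer: 0 -48 10 0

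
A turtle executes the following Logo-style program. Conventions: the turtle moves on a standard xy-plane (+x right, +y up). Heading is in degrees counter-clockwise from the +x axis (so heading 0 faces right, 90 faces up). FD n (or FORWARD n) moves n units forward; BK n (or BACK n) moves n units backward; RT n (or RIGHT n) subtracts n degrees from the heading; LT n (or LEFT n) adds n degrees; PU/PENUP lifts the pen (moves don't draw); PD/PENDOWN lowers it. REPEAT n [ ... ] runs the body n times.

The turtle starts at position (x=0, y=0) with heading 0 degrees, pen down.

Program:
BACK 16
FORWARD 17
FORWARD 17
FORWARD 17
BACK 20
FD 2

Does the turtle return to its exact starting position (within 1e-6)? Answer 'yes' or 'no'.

Executing turtle program step by step:
Start: pos=(0,0), heading=0, pen down
BK 16: (0,0) -> (-16,0) [heading=0, draw]
FD 17: (-16,0) -> (1,0) [heading=0, draw]
FD 17: (1,0) -> (18,0) [heading=0, draw]
FD 17: (18,0) -> (35,0) [heading=0, draw]
BK 20: (35,0) -> (15,0) [heading=0, draw]
FD 2: (15,0) -> (17,0) [heading=0, draw]
Final: pos=(17,0), heading=0, 6 segment(s) drawn

Start position: (0, 0)
Final position: (17, 0)
Distance = 17; >= 1e-6 -> NOT closed

Answer: no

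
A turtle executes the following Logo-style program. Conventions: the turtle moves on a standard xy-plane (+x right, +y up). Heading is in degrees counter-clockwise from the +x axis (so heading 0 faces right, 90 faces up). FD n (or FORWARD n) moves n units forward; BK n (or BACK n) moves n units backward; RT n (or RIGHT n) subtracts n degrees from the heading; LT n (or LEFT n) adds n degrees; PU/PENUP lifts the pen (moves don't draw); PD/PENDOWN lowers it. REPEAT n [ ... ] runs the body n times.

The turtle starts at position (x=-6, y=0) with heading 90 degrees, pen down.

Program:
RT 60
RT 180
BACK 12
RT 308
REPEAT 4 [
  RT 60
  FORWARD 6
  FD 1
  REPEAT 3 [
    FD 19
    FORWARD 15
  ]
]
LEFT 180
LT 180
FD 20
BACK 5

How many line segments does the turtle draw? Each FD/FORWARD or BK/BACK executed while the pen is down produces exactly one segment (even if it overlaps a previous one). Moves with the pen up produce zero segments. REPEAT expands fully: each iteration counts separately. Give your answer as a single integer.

Answer: 35

Derivation:
Executing turtle program step by step:
Start: pos=(-6,0), heading=90, pen down
RT 60: heading 90 -> 30
RT 180: heading 30 -> 210
BK 12: (-6,0) -> (4.392,6) [heading=210, draw]
RT 308: heading 210 -> 262
REPEAT 4 [
  -- iteration 1/4 --
  RT 60: heading 262 -> 202
  FD 6: (4.392,6) -> (-1.171,3.752) [heading=202, draw]
  FD 1: (-1.171,3.752) -> (-2.098,3.378) [heading=202, draw]
  REPEAT 3 [
    -- iteration 1/3 --
    FD 19: (-2.098,3.378) -> (-19.714,-3.74) [heading=202, draw]
    FD 15: (-19.714,-3.74) -> (-33.622,-9.359) [heading=202, draw]
    -- iteration 2/3 --
    FD 19: (-33.622,-9.359) -> (-51.239,-16.476) [heading=202, draw]
    FD 15: (-51.239,-16.476) -> (-65.146,-22.095) [heading=202, draw]
    -- iteration 3/3 --
    FD 19: (-65.146,-22.095) -> (-82.763,-29.213) [heading=202, draw]
    FD 15: (-82.763,-29.213) -> (-96.671,-34.832) [heading=202, draw]
  ]
  -- iteration 2/4 --
  RT 60: heading 202 -> 142
  FD 6: (-96.671,-34.832) -> (-101.399,-31.138) [heading=142, draw]
  FD 1: (-101.399,-31.138) -> (-102.187,-30.522) [heading=142, draw]
  REPEAT 3 [
    -- iteration 1/3 --
    FD 19: (-102.187,-30.522) -> (-117.159,-18.825) [heading=142, draw]
    FD 15: (-117.159,-18.825) -> (-128.979,-9.59) [heading=142, draw]
    -- iteration 2/3 --
    FD 19: (-128.979,-9.59) -> (-143.951,2.108) [heading=142, draw]
    FD 15: (-143.951,2.108) -> (-155.772,11.342) [heading=142, draw]
    -- iteration 3/3 --
    FD 19: (-155.772,11.342) -> (-170.744,23.04) [heading=142, draw]
    FD 15: (-170.744,23.04) -> (-182.564,32.275) [heading=142, draw]
  ]
  -- iteration 3/4 --
  RT 60: heading 142 -> 82
  FD 6: (-182.564,32.275) -> (-181.729,38.217) [heading=82, draw]
  FD 1: (-181.729,38.217) -> (-181.59,39.207) [heading=82, draw]
  REPEAT 3 [
    -- iteration 1/3 --
    FD 19: (-181.59,39.207) -> (-178.945,58.022) [heading=82, draw]
    FD 15: (-178.945,58.022) -> (-176.858,72.876) [heading=82, draw]
    -- iteration 2/3 --
    FD 19: (-176.858,72.876) -> (-174.214,91.691) [heading=82, draw]
    FD 15: (-174.214,91.691) -> (-172.126,106.545) [heading=82, draw]
    -- iteration 3/3 --
    FD 19: (-172.126,106.545) -> (-169.482,125.36) [heading=82, draw]
    FD 15: (-169.482,125.36) -> (-167.394,140.214) [heading=82, draw]
  ]
  -- iteration 4/4 --
  RT 60: heading 82 -> 22
  FD 6: (-167.394,140.214) -> (-161.831,142.462) [heading=22, draw]
  FD 1: (-161.831,142.462) -> (-160.904,142.836) [heading=22, draw]
  REPEAT 3 [
    -- iteration 1/3 --
    FD 19: (-160.904,142.836) -> (-143.287,149.954) [heading=22, draw]
    FD 15: (-143.287,149.954) -> (-129.38,155.573) [heading=22, draw]
    -- iteration 2/3 --
    FD 19: (-129.38,155.573) -> (-111.763,162.691) [heading=22, draw]
    FD 15: (-111.763,162.691) -> (-97.855,168.31) [heading=22, draw]
    -- iteration 3/3 --
    FD 19: (-97.855,168.31) -> (-80.239,175.427) [heading=22, draw]
    FD 15: (-80.239,175.427) -> (-66.331,181.046) [heading=22, draw]
  ]
]
LT 180: heading 22 -> 202
LT 180: heading 202 -> 22
FD 20: (-66.331,181.046) -> (-47.787,188.538) [heading=22, draw]
BK 5: (-47.787,188.538) -> (-52.423,186.665) [heading=22, draw]
Final: pos=(-52.423,186.665), heading=22, 35 segment(s) drawn
Segments drawn: 35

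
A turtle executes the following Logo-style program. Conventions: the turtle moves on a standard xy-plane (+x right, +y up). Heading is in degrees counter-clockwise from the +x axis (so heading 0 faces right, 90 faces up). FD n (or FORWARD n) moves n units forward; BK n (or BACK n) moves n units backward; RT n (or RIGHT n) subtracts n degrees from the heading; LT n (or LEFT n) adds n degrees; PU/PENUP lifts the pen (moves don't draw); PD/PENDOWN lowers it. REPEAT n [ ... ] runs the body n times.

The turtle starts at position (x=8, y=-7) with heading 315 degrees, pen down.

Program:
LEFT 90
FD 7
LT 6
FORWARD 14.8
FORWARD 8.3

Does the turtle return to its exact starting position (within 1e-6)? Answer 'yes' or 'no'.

Answer: no

Derivation:
Executing turtle program step by step:
Start: pos=(8,-7), heading=315, pen down
LT 90: heading 315 -> 45
FD 7: (8,-7) -> (12.95,-2.05) [heading=45, draw]
LT 6: heading 45 -> 51
FD 14.8: (12.95,-2.05) -> (22.264,9.452) [heading=51, draw]
FD 8.3: (22.264,9.452) -> (27.487,15.902) [heading=51, draw]
Final: pos=(27.487,15.902), heading=51, 3 segment(s) drawn

Start position: (8, -7)
Final position: (27.487, 15.902)
Distance = 30.071; >= 1e-6 -> NOT closed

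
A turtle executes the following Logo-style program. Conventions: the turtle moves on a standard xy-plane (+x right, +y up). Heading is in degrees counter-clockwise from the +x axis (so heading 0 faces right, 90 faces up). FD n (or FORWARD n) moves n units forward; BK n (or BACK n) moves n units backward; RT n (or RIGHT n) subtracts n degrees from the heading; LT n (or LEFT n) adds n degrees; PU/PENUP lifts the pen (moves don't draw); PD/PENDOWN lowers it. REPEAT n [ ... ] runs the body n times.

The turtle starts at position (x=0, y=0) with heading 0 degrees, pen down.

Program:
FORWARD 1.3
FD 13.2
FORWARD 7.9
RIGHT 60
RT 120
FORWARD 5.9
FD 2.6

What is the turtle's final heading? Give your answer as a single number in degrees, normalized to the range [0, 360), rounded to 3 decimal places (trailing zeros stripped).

Executing turtle program step by step:
Start: pos=(0,0), heading=0, pen down
FD 1.3: (0,0) -> (1.3,0) [heading=0, draw]
FD 13.2: (1.3,0) -> (14.5,0) [heading=0, draw]
FD 7.9: (14.5,0) -> (22.4,0) [heading=0, draw]
RT 60: heading 0 -> 300
RT 120: heading 300 -> 180
FD 5.9: (22.4,0) -> (16.5,0) [heading=180, draw]
FD 2.6: (16.5,0) -> (13.9,0) [heading=180, draw]
Final: pos=(13.9,0), heading=180, 5 segment(s) drawn

Answer: 180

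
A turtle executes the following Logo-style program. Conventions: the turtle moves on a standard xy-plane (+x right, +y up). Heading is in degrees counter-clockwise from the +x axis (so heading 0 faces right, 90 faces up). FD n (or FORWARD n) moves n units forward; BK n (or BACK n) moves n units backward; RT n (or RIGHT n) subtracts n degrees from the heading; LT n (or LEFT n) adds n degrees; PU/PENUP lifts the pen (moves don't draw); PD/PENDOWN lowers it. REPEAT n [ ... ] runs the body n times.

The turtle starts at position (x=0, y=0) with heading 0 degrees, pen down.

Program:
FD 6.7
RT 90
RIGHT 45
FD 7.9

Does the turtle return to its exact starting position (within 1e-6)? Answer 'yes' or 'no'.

Answer: no

Derivation:
Executing turtle program step by step:
Start: pos=(0,0), heading=0, pen down
FD 6.7: (0,0) -> (6.7,0) [heading=0, draw]
RT 90: heading 0 -> 270
RT 45: heading 270 -> 225
FD 7.9: (6.7,0) -> (1.114,-5.586) [heading=225, draw]
Final: pos=(1.114,-5.586), heading=225, 2 segment(s) drawn

Start position: (0, 0)
Final position: (1.114, -5.586)
Distance = 5.696; >= 1e-6 -> NOT closed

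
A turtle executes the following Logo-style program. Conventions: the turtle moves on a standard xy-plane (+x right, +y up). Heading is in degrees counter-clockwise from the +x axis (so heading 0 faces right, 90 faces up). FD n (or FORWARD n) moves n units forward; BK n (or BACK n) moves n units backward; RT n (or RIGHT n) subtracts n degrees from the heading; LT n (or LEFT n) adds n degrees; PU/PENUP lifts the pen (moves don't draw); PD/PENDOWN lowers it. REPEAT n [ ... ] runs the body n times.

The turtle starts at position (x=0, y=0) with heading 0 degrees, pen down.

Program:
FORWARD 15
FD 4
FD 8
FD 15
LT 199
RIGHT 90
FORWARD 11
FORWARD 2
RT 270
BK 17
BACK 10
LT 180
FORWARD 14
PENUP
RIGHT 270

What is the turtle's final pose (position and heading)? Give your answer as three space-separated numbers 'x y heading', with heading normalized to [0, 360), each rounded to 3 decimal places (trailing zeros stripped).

Answer: 76.534 25.64 109

Derivation:
Executing turtle program step by step:
Start: pos=(0,0), heading=0, pen down
FD 15: (0,0) -> (15,0) [heading=0, draw]
FD 4: (15,0) -> (19,0) [heading=0, draw]
FD 8: (19,0) -> (27,0) [heading=0, draw]
FD 15: (27,0) -> (42,0) [heading=0, draw]
LT 199: heading 0 -> 199
RT 90: heading 199 -> 109
FD 11: (42,0) -> (38.419,10.401) [heading=109, draw]
FD 2: (38.419,10.401) -> (37.768,12.292) [heading=109, draw]
RT 270: heading 109 -> 199
BK 17: (37.768,12.292) -> (53.841,17.826) [heading=199, draw]
BK 10: (53.841,17.826) -> (63.297,21.082) [heading=199, draw]
LT 180: heading 199 -> 19
FD 14: (63.297,21.082) -> (76.534,25.64) [heading=19, draw]
PU: pen up
RT 270: heading 19 -> 109
Final: pos=(76.534,25.64), heading=109, 9 segment(s) drawn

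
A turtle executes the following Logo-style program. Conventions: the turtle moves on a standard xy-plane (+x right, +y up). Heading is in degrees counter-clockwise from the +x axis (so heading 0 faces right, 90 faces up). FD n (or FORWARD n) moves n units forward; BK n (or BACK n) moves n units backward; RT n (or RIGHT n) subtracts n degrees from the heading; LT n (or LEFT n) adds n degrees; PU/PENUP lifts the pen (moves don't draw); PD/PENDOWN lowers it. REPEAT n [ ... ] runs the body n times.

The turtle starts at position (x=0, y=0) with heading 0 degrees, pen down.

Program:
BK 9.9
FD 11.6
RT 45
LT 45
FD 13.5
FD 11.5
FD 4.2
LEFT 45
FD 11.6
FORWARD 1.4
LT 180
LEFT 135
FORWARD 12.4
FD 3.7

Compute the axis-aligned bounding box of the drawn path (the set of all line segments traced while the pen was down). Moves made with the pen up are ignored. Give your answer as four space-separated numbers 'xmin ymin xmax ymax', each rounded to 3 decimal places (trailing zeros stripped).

Answer: -9.9 0 56.192 9.192

Derivation:
Executing turtle program step by step:
Start: pos=(0,0), heading=0, pen down
BK 9.9: (0,0) -> (-9.9,0) [heading=0, draw]
FD 11.6: (-9.9,0) -> (1.7,0) [heading=0, draw]
RT 45: heading 0 -> 315
LT 45: heading 315 -> 0
FD 13.5: (1.7,0) -> (15.2,0) [heading=0, draw]
FD 11.5: (15.2,0) -> (26.7,0) [heading=0, draw]
FD 4.2: (26.7,0) -> (30.9,0) [heading=0, draw]
LT 45: heading 0 -> 45
FD 11.6: (30.9,0) -> (39.102,8.202) [heading=45, draw]
FD 1.4: (39.102,8.202) -> (40.092,9.192) [heading=45, draw]
LT 180: heading 45 -> 225
LT 135: heading 225 -> 0
FD 12.4: (40.092,9.192) -> (52.492,9.192) [heading=0, draw]
FD 3.7: (52.492,9.192) -> (56.192,9.192) [heading=0, draw]
Final: pos=(56.192,9.192), heading=0, 9 segment(s) drawn

Segment endpoints: x in {-9.9, 0, 1.7, 15.2, 26.7, 30.9, 39.102, 40.092, 52.492, 56.192}, y in {0, 8.202, 9.192, 9.192, 9.192}
xmin=-9.9, ymin=0, xmax=56.192, ymax=9.192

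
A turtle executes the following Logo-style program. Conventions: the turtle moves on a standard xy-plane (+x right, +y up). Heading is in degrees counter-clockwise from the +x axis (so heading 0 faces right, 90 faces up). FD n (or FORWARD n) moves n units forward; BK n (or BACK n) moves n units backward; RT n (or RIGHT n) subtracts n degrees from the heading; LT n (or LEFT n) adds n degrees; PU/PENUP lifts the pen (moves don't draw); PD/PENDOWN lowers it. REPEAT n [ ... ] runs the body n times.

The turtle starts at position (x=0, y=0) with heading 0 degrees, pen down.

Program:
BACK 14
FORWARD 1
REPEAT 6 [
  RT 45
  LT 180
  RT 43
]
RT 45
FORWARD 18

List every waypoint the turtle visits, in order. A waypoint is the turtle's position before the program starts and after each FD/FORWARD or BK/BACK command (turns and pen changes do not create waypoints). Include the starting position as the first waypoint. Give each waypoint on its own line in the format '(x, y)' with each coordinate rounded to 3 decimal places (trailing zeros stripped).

Executing turtle program step by step:
Start: pos=(0,0), heading=0, pen down
BK 14: (0,0) -> (-14,0) [heading=0, draw]
FD 1: (-14,0) -> (-13,0) [heading=0, draw]
REPEAT 6 [
  -- iteration 1/6 --
  RT 45: heading 0 -> 315
  LT 180: heading 315 -> 135
  RT 43: heading 135 -> 92
  -- iteration 2/6 --
  RT 45: heading 92 -> 47
  LT 180: heading 47 -> 227
  RT 43: heading 227 -> 184
  -- iteration 3/6 --
  RT 45: heading 184 -> 139
  LT 180: heading 139 -> 319
  RT 43: heading 319 -> 276
  -- iteration 4/6 --
  RT 45: heading 276 -> 231
  LT 180: heading 231 -> 51
  RT 43: heading 51 -> 8
  -- iteration 5/6 --
  RT 45: heading 8 -> 323
  LT 180: heading 323 -> 143
  RT 43: heading 143 -> 100
  -- iteration 6/6 --
  RT 45: heading 100 -> 55
  LT 180: heading 55 -> 235
  RT 43: heading 235 -> 192
]
RT 45: heading 192 -> 147
FD 18: (-13,0) -> (-28.096,9.804) [heading=147, draw]
Final: pos=(-28.096,9.804), heading=147, 3 segment(s) drawn
Waypoints (4 total):
(0, 0)
(-14, 0)
(-13, 0)
(-28.096, 9.804)

Answer: (0, 0)
(-14, 0)
(-13, 0)
(-28.096, 9.804)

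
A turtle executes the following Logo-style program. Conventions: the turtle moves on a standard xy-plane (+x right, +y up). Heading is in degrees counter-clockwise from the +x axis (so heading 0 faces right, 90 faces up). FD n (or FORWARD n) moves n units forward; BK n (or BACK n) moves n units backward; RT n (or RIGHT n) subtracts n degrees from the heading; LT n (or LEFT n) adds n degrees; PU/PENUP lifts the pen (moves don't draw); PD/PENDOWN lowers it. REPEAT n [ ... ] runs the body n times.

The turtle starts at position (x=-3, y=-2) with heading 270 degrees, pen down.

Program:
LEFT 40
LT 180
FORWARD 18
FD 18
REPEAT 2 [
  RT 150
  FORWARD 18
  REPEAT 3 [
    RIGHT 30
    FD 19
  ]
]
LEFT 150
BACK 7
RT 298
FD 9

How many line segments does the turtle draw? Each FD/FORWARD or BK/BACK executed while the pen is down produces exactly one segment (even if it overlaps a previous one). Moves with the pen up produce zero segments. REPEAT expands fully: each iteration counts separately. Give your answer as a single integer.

Answer: 12

Derivation:
Executing turtle program step by step:
Start: pos=(-3,-2), heading=270, pen down
LT 40: heading 270 -> 310
LT 180: heading 310 -> 130
FD 18: (-3,-2) -> (-14.57,11.789) [heading=130, draw]
FD 18: (-14.57,11.789) -> (-26.14,25.578) [heading=130, draw]
REPEAT 2 [
  -- iteration 1/2 --
  RT 150: heading 130 -> 340
  FD 18: (-26.14,25.578) -> (-9.226,19.421) [heading=340, draw]
  REPEAT 3 [
    -- iteration 1/3 --
    RT 30: heading 340 -> 310
    FD 19: (-9.226,19.421) -> (2.987,4.866) [heading=310, draw]
    -- iteration 2/3 --
    RT 30: heading 310 -> 280
    FD 19: (2.987,4.866) -> (6.286,-13.845) [heading=280, draw]
    -- iteration 3/3 --
    RT 30: heading 280 -> 250
    FD 19: (6.286,-13.845) -> (-0.212,-31.699) [heading=250, draw]
  ]
  -- iteration 2/2 --
  RT 150: heading 250 -> 100
  FD 18: (-0.212,-31.699) -> (-3.338,-13.973) [heading=100, draw]
  REPEAT 3 [
    -- iteration 1/3 --
    RT 30: heading 100 -> 70
    FD 19: (-3.338,-13.973) -> (3.161,3.882) [heading=70, draw]
    -- iteration 2/3 --
    RT 30: heading 70 -> 40
    FD 19: (3.161,3.882) -> (17.716,16.095) [heading=40, draw]
    -- iteration 3/3 --
    RT 30: heading 40 -> 10
    FD 19: (17.716,16.095) -> (36.427,19.394) [heading=10, draw]
  ]
]
LT 150: heading 10 -> 160
BK 7: (36.427,19.394) -> (43.005,17) [heading=160, draw]
RT 298: heading 160 -> 222
FD 9: (43.005,17) -> (36.316,10.978) [heading=222, draw]
Final: pos=(36.316,10.978), heading=222, 12 segment(s) drawn
Segments drawn: 12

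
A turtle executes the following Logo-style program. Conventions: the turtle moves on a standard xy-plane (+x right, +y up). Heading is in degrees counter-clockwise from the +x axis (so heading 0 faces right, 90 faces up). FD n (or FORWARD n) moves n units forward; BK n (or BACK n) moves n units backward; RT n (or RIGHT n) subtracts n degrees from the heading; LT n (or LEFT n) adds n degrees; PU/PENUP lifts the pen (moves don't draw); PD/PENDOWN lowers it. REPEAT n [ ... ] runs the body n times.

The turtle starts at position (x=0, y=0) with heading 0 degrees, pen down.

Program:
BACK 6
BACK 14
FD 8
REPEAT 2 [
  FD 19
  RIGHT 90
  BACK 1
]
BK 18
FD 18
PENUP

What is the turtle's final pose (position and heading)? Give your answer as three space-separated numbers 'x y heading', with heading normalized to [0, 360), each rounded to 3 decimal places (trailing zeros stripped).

Executing turtle program step by step:
Start: pos=(0,0), heading=0, pen down
BK 6: (0,0) -> (-6,0) [heading=0, draw]
BK 14: (-6,0) -> (-20,0) [heading=0, draw]
FD 8: (-20,0) -> (-12,0) [heading=0, draw]
REPEAT 2 [
  -- iteration 1/2 --
  FD 19: (-12,0) -> (7,0) [heading=0, draw]
  RT 90: heading 0 -> 270
  BK 1: (7,0) -> (7,1) [heading=270, draw]
  -- iteration 2/2 --
  FD 19: (7,1) -> (7,-18) [heading=270, draw]
  RT 90: heading 270 -> 180
  BK 1: (7,-18) -> (8,-18) [heading=180, draw]
]
BK 18: (8,-18) -> (26,-18) [heading=180, draw]
FD 18: (26,-18) -> (8,-18) [heading=180, draw]
PU: pen up
Final: pos=(8,-18), heading=180, 9 segment(s) drawn

Answer: 8 -18 180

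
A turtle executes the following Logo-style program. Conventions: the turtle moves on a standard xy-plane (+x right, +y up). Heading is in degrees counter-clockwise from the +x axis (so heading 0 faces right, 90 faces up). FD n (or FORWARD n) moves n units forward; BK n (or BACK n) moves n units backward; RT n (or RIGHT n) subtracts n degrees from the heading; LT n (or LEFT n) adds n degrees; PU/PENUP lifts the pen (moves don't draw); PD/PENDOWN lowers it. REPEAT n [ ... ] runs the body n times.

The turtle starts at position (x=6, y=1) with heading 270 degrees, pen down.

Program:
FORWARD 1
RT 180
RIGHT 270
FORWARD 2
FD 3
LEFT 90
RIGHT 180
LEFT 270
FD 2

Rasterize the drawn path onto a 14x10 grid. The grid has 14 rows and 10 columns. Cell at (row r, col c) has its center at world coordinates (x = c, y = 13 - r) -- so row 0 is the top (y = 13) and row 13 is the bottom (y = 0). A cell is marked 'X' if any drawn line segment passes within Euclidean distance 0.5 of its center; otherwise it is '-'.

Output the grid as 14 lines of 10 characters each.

Answer: ----------
----------
----------
----------
----------
----------
----------
----------
----------
----------
----------
----------
------X---
-XXXXXX---

Derivation:
Segment 0: (6,1) -> (6,0)
Segment 1: (6,0) -> (4,-0)
Segment 2: (4,-0) -> (1,-0)
Segment 3: (1,-0) -> (3,-0)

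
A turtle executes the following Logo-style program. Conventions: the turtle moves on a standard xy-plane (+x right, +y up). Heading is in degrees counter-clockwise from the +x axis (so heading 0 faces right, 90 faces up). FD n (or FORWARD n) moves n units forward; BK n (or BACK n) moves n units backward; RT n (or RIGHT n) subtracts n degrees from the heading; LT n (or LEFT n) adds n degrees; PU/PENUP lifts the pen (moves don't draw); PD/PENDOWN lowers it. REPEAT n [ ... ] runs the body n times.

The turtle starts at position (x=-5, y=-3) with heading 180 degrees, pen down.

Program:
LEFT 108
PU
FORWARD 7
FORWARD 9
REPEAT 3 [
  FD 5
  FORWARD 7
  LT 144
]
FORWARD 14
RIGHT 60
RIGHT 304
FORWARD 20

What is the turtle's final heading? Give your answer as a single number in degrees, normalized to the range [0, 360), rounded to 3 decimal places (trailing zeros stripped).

Answer: 356

Derivation:
Executing turtle program step by step:
Start: pos=(-5,-3), heading=180, pen down
LT 108: heading 180 -> 288
PU: pen up
FD 7: (-5,-3) -> (-2.837,-9.657) [heading=288, move]
FD 9: (-2.837,-9.657) -> (-0.056,-18.217) [heading=288, move]
REPEAT 3 [
  -- iteration 1/3 --
  FD 5: (-0.056,-18.217) -> (1.489,-22.972) [heading=288, move]
  FD 7: (1.489,-22.972) -> (3.652,-29.63) [heading=288, move]
  LT 144: heading 288 -> 72
  -- iteration 2/3 --
  FD 5: (3.652,-29.63) -> (5.198,-24.874) [heading=72, move]
  FD 7: (5.198,-24.874) -> (7.361,-18.217) [heading=72, move]
  LT 144: heading 72 -> 216
  -- iteration 3/3 --
  FD 5: (7.361,-18.217) -> (3.316,-21.156) [heading=216, move]
  FD 7: (3.316,-21.156) -> (-2.348,-25.27) [heading=216, move]
  LT 144: heading 216 -> 0
]
FD 14: (-2.348,-25.27) -> (11.652,-25.27) [heading=0, move]
RT 60: heading 0 -> 300
RT 304: heading 300 -> 356
FD 20: (11.652,-25.27) -> (31.604,-26.665) [heading=356, move]
Final: pos=(31.604,-26.665), heading=356, 0 segment(s) drawn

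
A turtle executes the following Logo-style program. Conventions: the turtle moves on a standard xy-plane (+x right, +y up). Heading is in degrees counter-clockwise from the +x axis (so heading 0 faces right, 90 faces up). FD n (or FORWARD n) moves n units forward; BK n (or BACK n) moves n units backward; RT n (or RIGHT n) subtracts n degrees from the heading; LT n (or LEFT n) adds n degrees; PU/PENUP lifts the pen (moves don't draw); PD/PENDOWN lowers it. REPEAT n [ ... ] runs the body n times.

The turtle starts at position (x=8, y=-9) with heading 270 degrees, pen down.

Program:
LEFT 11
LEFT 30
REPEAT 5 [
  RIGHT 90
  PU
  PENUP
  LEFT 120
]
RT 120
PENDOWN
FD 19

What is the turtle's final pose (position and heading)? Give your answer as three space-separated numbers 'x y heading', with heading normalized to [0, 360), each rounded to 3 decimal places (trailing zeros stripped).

Answer: 25.965 -15.186 341

Derivation:
Executing turtle program step by step:
Start: pos=(8,-9), heading=270, pen down
LT 11: heading 270 -> 281
LT 30: heading 281 -> 311
REPEAT 5 [
  -- iteration 1/5 --
  RT 90: heading 311 -> 221
  PU: pen up
  PU: pen up
  LT 120: heading 221 -> 341
  -- iteration 2/5 --
  RT 90: heading 341 -> 251
  PU: pen up
  PU: pen up
  LT 120: heading 251 -> 11
  -- iteration 3/5 --
  RT 90: heading 11 -> 281
  PU: pen up
  PU: pen up
  LT 120: heading 281 -> 41
  -- iteration 4/5 --
  RT 90: heading 41 -> 311
  PU: pen up
  PU: pen up
  LT 120: heading 311 -> 71
  -- iteration 5/5 --
  RT 90: heading 71 -> 341
  PU: pen up
  PU: pen up
  LT 120: heading 341 -> 101
]
RT 120: heading 101 -> 341
PD: pen down
FD 19: (8,-9) -> (25.965,-15.186) [heading=341, draw]
Final: pos=(25.965,-15.186), heading=341, 1 segment(s) drawn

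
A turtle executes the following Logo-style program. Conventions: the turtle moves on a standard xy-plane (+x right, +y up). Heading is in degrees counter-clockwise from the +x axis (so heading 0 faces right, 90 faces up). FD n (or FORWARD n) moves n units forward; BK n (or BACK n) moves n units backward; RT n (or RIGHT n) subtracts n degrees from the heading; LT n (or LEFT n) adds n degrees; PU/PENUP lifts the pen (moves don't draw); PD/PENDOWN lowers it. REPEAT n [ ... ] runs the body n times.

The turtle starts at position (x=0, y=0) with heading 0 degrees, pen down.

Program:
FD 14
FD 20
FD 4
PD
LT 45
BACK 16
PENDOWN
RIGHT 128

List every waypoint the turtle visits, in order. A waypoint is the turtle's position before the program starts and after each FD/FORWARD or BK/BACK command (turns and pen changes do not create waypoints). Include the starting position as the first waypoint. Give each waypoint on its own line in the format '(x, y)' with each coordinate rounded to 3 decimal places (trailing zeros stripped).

Answer: (0, 0)
(14, 0)
(34, 0)
(38, 0)
(26.686, -11.314)

Derivation:
Executing turtle program step by step:
Start: pos=(0,0), heading=0, pen down
FD 14: (0,0) -> (14,0) [heading=0, draw]
FD 20: (14,0) -> (34,0) [heading=0, draw]
FD 4: (34,0) -> (38,0) [heading=0, draw]
PD: pen down
LT 45: heading 0 -> 45
BK 16: (38,0) -> (26.686,-11.314) [heading=45, draw]
PD: pen down
RT 128: heading 45 -> 277
Final: pos=(26.686,-11.314), heading=277, 4 segment(s) drawn
Waypoints (5 total):
(0, 0)
(14, 0)
(34, 0)
(38, 0)
(26.686, -11.314)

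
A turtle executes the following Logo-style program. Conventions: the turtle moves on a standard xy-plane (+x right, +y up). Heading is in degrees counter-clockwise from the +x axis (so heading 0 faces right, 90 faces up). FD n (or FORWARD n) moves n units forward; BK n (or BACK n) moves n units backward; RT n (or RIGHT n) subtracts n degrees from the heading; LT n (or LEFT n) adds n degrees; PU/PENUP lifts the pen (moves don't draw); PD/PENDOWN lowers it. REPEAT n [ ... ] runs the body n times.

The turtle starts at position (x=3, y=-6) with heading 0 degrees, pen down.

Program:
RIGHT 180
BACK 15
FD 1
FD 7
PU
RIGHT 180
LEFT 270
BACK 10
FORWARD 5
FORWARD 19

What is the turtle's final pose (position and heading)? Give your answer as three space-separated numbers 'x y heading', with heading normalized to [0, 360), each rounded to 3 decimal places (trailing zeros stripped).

Answer: 10 -20 270

Derivation:
Executing turtle program step by step:
Start: pos=(3,-6), heading=0, pen down
RT 180: heading 0 -> 180
BK 15: (3,-6) -> (18,-6) [heading=180, draw]
FD 1: (18,-6) -> (17,-6) [heading=180, draw]
FD 7: (17,-6) -> (10,-6) [heading=180, draw]
PU: pen up
RT 180: heading 180 -> 0
LT 270: heading 0 -> 270
BK 10: (10,-6) -> (10,4) [heading=270, move]
FD 5: (10,4) -> (10,-1) [heading=270, move]
FD 19: (10,-1) -> (10,-20) [heading=270, move]
Final: pos=(10,-20), heading=270, 3 segment(s) drawn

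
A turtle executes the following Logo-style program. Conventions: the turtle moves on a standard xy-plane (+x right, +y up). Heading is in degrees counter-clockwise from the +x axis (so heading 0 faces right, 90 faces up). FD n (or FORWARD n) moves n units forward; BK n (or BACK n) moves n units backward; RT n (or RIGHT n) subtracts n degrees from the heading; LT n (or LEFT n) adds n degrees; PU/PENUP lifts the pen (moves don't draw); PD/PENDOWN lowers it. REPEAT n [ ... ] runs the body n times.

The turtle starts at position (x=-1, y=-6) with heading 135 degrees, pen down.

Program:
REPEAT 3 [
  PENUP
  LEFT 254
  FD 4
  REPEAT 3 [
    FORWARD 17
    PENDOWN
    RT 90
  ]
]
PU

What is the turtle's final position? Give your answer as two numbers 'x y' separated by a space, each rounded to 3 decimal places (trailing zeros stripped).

Executing turtle program step by step:
Start: pos=(-1,-6), heading=135, pen down
REPEAT 3 [
  -- iteration 1/3 --
  PU: pen up
  LT 254: heading 135 -> 29
  FD 4: (-1,-6) -> (2.498,-4.061) [heading=29, move]
  REPEAT 3 [
    -- iteration 1/3 --
    FD 17: (2.498,-4.061) -> (17.367,4.181) [heading=29, move]
    PD: pen down
    RT 90: heading 29 -> 299
    -- iteration 2/3 --
    FD 17: (17.367,4.181) -> (25.609,-10.688) [heading=299, draw]
    PD: pen down
    RT 90: heading 299 -> 209
    -- iteration 3/3 --
    FD 17: (25.609,-10.688) -> (10.74,-18.929) [heading=209, draw]
    PD: pen down
    RT 90: heading 209 -> 119
  ]
  -- iteration 2/3 --
  PU: pen up
  LT 254: heading 119 -> 13
  FD 4: (10.74,-18.929) -> (14.638,-18.029) [heading=13, move]
  REPEAT 3 [
    -- iteration 1/3 --
    FD 17: (14.638,-18.029) -> (31.202,-14.205) [heading=13, move]
    PD: pen down
    RT 90: heading 13 -> 283
    -- iteration 2/3 --
    FD 17: (31.202,-14.205) -> (35.026,-30.77) [heading=283, draw]
    PD: pen down
    RT 90: heading 283 -> 193
    -- iteration 3/3 --
    FD 17: (35.026,-30.77) -> (18.462,-34.594) [heading=193, draw]
    PD: pen down
    RT 90: heading 193 -> 103
  ]
  -- iteration 3/3 --
  PU: pen up
  LT 254: heading 103 -> 357
  FD 4: (18.462,-34.594) -> (22.456,-34.803) [heading=357, move]
  REPEAT 3 [
    -- iteration 1/3 --
    FD 17: (22.456,-34.803) -> (39.433,-35.693) [heading=357, move]
    PD: pen down
    RT 90: heading 357 -> 267
    -- iteration 2/3 --
    FD 17: (39.433,-35.693) -> (38.543,-52.67) [heading=267, draw]
    PD: pen down
    RT 90: heading 267 -> 177
    -- iteration 3/3 --
    FD 17: (38.543,-52.67) -> (21.567,-51.78) [heading=177, draw]
    PD: pen down
    RT 90: heading 177 -> 87
  ]
]
PU: pen up
Final: pos=(21.567,-51.78), heading=87, 6 segment(s) drawn

Answer: 21.567 -51.78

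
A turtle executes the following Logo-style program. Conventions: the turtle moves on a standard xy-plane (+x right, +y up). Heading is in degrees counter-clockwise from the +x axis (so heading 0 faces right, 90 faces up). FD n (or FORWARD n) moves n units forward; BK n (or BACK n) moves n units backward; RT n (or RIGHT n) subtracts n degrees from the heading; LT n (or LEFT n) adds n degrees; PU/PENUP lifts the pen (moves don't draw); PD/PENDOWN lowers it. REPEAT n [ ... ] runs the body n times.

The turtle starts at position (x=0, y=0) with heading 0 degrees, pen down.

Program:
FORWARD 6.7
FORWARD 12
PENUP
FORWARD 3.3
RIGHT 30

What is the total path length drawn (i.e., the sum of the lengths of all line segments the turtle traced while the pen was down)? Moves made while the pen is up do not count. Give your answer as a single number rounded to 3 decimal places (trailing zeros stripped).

Answer: 18.7

Derivation:
Executing turtle program step by step:
Start: pos=(0,0), heading=0, pen down
FD 6.7: (0,0) -> (6.7,0) [heading=0, draw]
FD 12: (6.7,0) -> (18.7,0) [heading=0, draw]
PU: pen up
FD 3.3: (18.7,0) -> (22,0) [heading=0, move]
RT 30: heading 0 -> 330
Final: pos=(22,0), heading=330, 2 segment(s) drawn

Segment lengths:
  seg 1: (0,0) -> (6.7,0), length = 6.7
  seg 2: (6.7,0) -> (18.7,0), length = 12
Total = 18.7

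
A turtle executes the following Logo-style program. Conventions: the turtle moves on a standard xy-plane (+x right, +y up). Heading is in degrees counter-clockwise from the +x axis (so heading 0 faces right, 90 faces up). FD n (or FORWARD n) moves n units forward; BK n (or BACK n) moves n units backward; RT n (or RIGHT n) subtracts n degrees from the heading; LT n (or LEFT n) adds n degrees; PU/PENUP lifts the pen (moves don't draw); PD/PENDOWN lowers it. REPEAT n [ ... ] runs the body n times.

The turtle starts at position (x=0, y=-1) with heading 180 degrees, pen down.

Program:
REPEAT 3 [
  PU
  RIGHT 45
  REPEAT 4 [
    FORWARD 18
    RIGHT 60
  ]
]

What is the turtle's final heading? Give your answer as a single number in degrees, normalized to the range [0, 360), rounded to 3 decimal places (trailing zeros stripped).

Executing turtle program step by step:
Start: pos=(0,-1), heading=180, pen down
REPEAT 3 [
  -- iteration 1/3 --
  PU: pen up
  RT 45: heading 180 -> 135
  REPEAT 4 [
    -- iteration 1/4 --
    FD 18: (0,-1) -> (-12.728,11.728) [heading=135, move]
    RT 60: heading 135 -> 75
    -- iteration 2/4 --
    FD 18: (-12.728,11.728) -> (-8.069,29.115) [heading=75, move]
    RT 60: heading 75 -> 15
    -- iteration 3/4 --
    FD 18: (-8.069,29.115) -> (9.317,33.773) [heading=15, move]
    RT 60: heading 15 -> 315
    -- iteration 4/4 --
    FD 18: (9.317,33.773) -> (22.045,21.045) [heading=315, move]
    RT 60: heading 315 -> 255
  ]
  -- iteration 2/3 --
  PU: pen up
  RT 45: heading 255 -> 210
  REPEAT 4 [
    -- iteration 1/4 --
    FD 18: (22.045,21.045) -> (6.457,12.045) [heading=210, move]
    RT 60: heading 210 -> 150
    -- iteration 2/4 --
    FD 18: (6.457,12.045) -> (-9.132,21.045) [heading=150, move]
    RT 60: heading 150 -> 90
    -- iteration 3/4 --
    FD 18: (-9.132,21.045) -> (-9.132,39.045) [heading=90, move]
    RT 60: heading 90 -> 30
    -- iteration 4/4 --
    FD 18: (-9.132,39.045) -> (6.457,48.045) [heading=30, move]
    RT 60: heading 30 -> 330
  ]
  -- iteration 3/3 --
  PU: pen up
  RT 45: heading 330 -> 285
  REPEAT 4 [
    -- iteration 1/4 --
    FD 18: (6.457,48.045) -> (11.116,30.659) [heading=285, move]
    RT 60: heading 285 -> 225
    -- iteration 2/4 --
    FD 18: (11.116,30.659) -> (-1.612,17.931) [heading=225, move]
    RT 60: heading 225 -> 165
    -- iteration 3/4 --
    FD 18: (-1.612,17.931) -> (-18.999,22.59) [heading=165, move]
    RT 60: heading 165 -> 105
    -- iteration 4/4 --
    FD 18: (-18.999,22.59) -> (-23.658,39.976) [heading=105, move]
    RT 60: heading 105 -> 45
  ]
]
Final: pos=(-23.658,39.976), heading=45, 0 segment(s) drawn

Answer: 45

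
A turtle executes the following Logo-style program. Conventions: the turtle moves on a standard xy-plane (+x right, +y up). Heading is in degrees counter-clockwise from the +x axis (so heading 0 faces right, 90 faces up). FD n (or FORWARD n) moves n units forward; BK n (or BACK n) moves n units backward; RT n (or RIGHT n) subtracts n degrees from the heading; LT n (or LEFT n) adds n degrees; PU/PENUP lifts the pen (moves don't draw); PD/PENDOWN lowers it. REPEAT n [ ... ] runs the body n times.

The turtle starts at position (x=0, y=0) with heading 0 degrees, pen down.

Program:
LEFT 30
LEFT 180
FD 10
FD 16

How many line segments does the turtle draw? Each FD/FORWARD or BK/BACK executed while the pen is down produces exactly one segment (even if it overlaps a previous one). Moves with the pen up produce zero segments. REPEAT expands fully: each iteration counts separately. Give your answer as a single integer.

Executing turtle program step by step:
Start: pos=(0,0), heading=0, pen down
LT 30: heading 0 -> 30
LT 180: heading 30 -> 210
FD 10: (0,0) -> (-8.66,-5) [heading=210, draw]
FD 16: (-8.66,-5) -> (-22.517,-13) [heading=210, draw]
Final: pos=(-22.517,-13), heading=210, 2 segment(s) drawn
Segments drawn: 2

Answer: 2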